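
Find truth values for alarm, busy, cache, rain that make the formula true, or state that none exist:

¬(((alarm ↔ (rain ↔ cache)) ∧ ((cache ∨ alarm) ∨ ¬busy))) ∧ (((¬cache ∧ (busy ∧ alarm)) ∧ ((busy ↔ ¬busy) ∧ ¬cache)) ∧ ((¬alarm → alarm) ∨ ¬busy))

The conjunct busy ↔ ¬busy is unsatisfiable on its own:
  busy=F: evaluates to False.
  busy=T: evaluates to False.
So the whole conjunction is unsatisfiable.

Unsatisfiable — no assignment works.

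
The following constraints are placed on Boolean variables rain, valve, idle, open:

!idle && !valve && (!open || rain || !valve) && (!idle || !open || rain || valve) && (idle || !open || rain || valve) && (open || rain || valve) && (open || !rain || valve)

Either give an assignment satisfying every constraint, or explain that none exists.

Unit clause (!idle) forces idle = False.
Unit clause (!valve) forces valve = False.
Try rain = False:
  (idle || !open || rain || valve) forces open = False.
  clause (open || rain || valve) is falsified — backtrack.
So rain = True.
  then (open || !rain || valve) forces open = True.
Check each clause:
  (!idle): !idle holds.
  (!valve): !valve holds.
  (!open || rain || !valve): rain holds.
  (!idle || !open || rain || valve): !idle holds.
  (idle || !open || rain || valve): rain holds.
  (open || rain || valve): open holds.
  (open || !rain || valve): open holds.
All clauses satisfied.

rain: True; valve: False; idle: False; open: True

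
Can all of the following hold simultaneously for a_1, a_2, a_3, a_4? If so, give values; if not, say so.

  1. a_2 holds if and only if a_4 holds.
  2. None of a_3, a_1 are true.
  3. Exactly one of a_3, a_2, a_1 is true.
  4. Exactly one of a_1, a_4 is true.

a_1 = False; a_2 = True; a_3 = False; a_4 = True

  (1) a_2=T, a_4=T — same ✓
  (2) {a_3, a_1}: 0 true — none ✓
  (3) {a_3, a_2, a_1}: 1 true — exactly one ✓
  (4) {a_1, a_4}: 1 true — exactly one ✓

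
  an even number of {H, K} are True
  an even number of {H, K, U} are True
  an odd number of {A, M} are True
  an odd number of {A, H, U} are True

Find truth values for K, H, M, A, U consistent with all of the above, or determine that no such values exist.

K = False, H = False, M = False, A = True, U = False

{H, K}: 0 true → even ✓
{H, K, U}: 0 true → even ✓
{A, M}: 1 true → odd ✓
{A, H, U}: 1 true → odd ✓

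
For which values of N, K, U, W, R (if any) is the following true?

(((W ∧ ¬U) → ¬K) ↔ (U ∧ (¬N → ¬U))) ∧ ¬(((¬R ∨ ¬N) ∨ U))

N: True; K: True; U: False; W: True; R: True

  ((W ∧ ¬U) → ¬K) ↔ (U ∧ (¬N → ¬U)) = True
    (W ∧ ¬U) → ¬K = False
      W ∧ ¬U = True
        ¬U = True
      ¬K = False
    U ∧ (¬N → ¬U) = False
      ¬N → ¬U = True
        ¬N = False
        ¬U = True
  ¬(((¬R ∨ ¬N) ∨ U)) = True
    (¬R ∨ ¬N) ∨ U = False
      ¬R ∨ ¬N = False
        ¬R = False
        ¬N = False
Both conjuncts True, so the formula holds.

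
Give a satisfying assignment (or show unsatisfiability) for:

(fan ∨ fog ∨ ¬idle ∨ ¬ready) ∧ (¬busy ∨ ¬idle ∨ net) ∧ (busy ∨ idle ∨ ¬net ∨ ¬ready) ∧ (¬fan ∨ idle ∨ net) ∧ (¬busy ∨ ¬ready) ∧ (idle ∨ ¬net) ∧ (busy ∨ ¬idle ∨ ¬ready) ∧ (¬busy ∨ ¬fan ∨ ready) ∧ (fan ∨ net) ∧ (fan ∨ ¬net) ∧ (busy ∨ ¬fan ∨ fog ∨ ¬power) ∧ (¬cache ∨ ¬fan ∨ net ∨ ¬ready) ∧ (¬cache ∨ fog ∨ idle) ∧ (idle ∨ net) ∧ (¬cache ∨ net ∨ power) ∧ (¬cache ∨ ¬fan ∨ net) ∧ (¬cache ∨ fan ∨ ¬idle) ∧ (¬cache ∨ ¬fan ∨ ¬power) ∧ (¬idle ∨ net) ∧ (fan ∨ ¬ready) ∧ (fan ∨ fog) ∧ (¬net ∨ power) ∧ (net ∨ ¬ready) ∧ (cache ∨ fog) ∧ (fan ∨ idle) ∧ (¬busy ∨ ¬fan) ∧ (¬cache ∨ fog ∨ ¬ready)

Set ready = False.
Try fan = False:
  (fan ∨ net) forces net = True.
  clause (fan ∨ ¬net) is falsified — backtrack.
So fan = True.
  then (¬busy ∨ ¬fan ∨ ready) forces busy = False.
Set net = True.
  then (idle ∨ ¬net) forces idle = True.
  then (¬net ∨ power) forces power = True.
  then (busy ∨ ¬fan ∨ fog ∨ ¬power) forces fog = True.
  then (¬cache ∨ ¬fan ∨ ¬power) forces cache = False.
All clauses satisfied.

ready: False, fan: True, busy: False, net: True, power: True, cache: False, fog: True, idle: True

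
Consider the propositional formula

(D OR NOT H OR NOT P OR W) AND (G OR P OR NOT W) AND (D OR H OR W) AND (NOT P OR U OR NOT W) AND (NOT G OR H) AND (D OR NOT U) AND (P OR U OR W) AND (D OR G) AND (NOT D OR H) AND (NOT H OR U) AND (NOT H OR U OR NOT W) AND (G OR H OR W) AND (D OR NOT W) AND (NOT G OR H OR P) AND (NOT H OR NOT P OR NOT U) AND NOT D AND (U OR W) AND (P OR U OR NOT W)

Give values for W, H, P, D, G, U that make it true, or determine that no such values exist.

No satisfying assignment exists.

Case D = True:
  Clause (NOT D) is falsified — contradiction.
Case D = False:
  (D OR NOT U) forces U = False.
  (D OR G) forces G = True.
  (NOT G OR H) forces H = True.
  Clause (NOT H OR U) is falsified — contradiction.
Both cases fail, so the formula is unsatisfiable.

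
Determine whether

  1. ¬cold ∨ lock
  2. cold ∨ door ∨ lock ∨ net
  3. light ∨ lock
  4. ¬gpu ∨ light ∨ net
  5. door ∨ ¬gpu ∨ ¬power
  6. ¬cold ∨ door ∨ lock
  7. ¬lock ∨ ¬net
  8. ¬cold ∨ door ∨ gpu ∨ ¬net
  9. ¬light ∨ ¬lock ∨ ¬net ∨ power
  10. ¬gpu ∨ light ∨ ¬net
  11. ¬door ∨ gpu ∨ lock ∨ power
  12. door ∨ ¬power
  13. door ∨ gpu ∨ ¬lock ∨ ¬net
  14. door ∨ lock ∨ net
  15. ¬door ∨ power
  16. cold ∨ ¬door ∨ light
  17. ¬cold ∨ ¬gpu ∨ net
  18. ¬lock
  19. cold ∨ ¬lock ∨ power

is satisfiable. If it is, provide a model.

Unit clause (¬lock) forces lock = False.
In (¬cold ∨ lock) only ¬cold is left, so cold = False.
In (light ∨ lock) only light is left, so light = True.
Set net = False.
  then (cold ∨ door ∨ lock ∨ net) forces door = True.
  then (¬door ∨ power) forces power = True.
Set gpu = False.
All clauses satisfied.

net = False; cold = False; lock = False; light = True; power = True; gpu = False; door = True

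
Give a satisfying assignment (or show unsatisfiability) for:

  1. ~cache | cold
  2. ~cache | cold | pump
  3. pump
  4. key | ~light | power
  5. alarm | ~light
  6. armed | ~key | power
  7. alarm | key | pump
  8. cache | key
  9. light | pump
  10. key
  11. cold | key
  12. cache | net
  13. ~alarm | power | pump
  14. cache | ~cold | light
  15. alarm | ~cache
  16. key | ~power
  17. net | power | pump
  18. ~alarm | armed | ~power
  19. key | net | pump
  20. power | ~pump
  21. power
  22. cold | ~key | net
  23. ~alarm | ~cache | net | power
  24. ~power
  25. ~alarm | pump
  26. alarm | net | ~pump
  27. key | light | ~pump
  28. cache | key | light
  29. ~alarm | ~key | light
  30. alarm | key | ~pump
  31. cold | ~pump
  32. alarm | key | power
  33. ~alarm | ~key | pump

The formula is unsatisfiable.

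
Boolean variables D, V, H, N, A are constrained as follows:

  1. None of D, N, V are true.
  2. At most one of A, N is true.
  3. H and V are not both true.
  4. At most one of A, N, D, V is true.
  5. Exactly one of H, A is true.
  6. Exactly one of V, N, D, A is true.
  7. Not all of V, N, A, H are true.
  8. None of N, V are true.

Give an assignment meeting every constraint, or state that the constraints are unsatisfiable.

D=F, V=F, H=F, N=F, A=T

  (1) {D, N, V}: 0 true — none ✓
  (2) {A, N}: 1 true — at most one ✓
  (3) H=F, V=F — not both ✓
  (4) {A, N, D, V}: 1 true — at most one ✓
  (5) {H, A}: 1 true — exactly one ✓
  (6) {V, N, D, A}: 1 true — exactly one ✓
  (7) {V, N, A, H}: 1/4 true — not all ✓
  (8) {N, V}: 0 true — none ✓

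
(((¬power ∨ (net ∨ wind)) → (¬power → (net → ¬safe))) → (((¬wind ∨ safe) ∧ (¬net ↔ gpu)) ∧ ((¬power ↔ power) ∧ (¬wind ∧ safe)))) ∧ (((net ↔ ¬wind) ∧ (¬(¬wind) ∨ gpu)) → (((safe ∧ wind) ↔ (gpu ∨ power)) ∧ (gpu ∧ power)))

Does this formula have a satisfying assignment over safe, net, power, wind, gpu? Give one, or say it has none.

safe: True; net: True; power: False; wind: False; gpu: False

  ((¬power ∨ (net ∨ wind)) → (¬power → (net → ¬safe))) → (((¬wind ∨ safe) ∧ (¬net ↔ gpu)) ∧ ((¬power ↔ power) ∧ (¬wind ∧ safe))) = True
    (¬power ∨ (net ∨ wind)) → (¬power → (net → ¬safe)) = False
      ¬power ∨ (net ∨ wind) = True
        ¬power = True
        net ∨ wind = True
      ¬power → (net → ¬safe) = False
        ¬power = True
        net → ¬safe = False
          ¬safe = False
    ((¬wind ∨ safe) ∧ (¬net ↔ gpu)) ∧ ((¬power ↔ power) ∧ (¬wind ∧ safe)) = False
      (¬wind ∨ safe) ∧ (¬net ↔ gpu) = True
        ¬wind ∨ safe = True
          ¬wind = True
        ¬net ↔ gpu = True
          ¬net = False
      (¬power ↔ power) ∧ (¬wind ∧ safe) = False
        ¬power ↔ power = False
          ¬power = True
        ¬wind ∧ safe = True
          ¬wind = True
  ((net ↔ ¬wind) ∧ (¬(¬wind) ∨ gpu)) → (((safe ∧ wind) ↔ (gpu ∨ power)) ∧ (gpu ∧ power)) = True
    (net ↔ ¬wind) ∧ (¬(¬wind) ∨ gpu) = False
      net ↔ ¬wind = True
        ¬wind = True
      ¬(¬wind) ∨ gpu = False
        ¬(¬wind) = False
          ¬wind = True
    ((safe ∧ wind) ↔ (gpu ∨ power)) ∧ (gpu ∧ power) = False
      (safe ∧ wind) ↔ (gpu ∨ power) = True
        safe ∧ wind = False
        gpu ∨ power = False
      gpu ∧ power = False
Both conjuncts True, so the formula holds.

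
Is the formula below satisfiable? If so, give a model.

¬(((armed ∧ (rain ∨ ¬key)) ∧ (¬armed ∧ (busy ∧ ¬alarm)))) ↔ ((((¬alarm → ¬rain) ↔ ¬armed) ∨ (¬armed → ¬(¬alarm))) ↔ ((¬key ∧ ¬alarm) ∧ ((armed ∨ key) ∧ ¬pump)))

alarm = False, rain = True, armed = False, pump = False, key = True, busy = True

  ¬(((armed ∧ (rain ∨ ¬key)) ∧ (¬armed ∧ (busy ∧ ¬alarm)))) ↔ ((((¬alarm → ¬rain) ↔ ¬armed) ∨ (¬armed → ¬(¬alarm))) ↔ ((¬key ∧ ¬alarm) ∧ ((armed ∨ key) ∧ ¬pump))) = True
    ¬(((armed ∧ (rain ∨ ¬key)) ∧ (¬armed ∧ (busy ∧ ¬alarm)))) = True
      (armed ∧ (rain ∨ ¬key)) ∧ (¬armed ∧ (busy ∧ ¬alarm)) = False
        armed ∧ (rain ∨ ¬key) = False
          rain ∨ ¬key = True
            ¬key = False
        ¬armed ∧ (busy ∧ ¬alarm) = True
          ¬armed = True
          busy ∧ ¬alarm = True
            ¬alarm = True
    (((¬alarm → ¬rain) ↔ ¬armed) ∨ (¬armed → ¬(¬alarm))) ↔ ((¬key ∧ ¬alarm) ∧ ((armed ∨ key) ∧ ¬pump)) = True
      ((¬alarm → ¬rain) ↔ ¬armed) ∨ (¬armed → ¬(¬alarm)) = False
        (¬alarm → ¬rain) ↔ ¬armed = False
          ¬alarm → ¬rain = False
            ¬alarm = True
            ¬rain = False
          ¬armed = True
        ¬armed → ¬(¬alarm) = False
          ¬armed = True
          ¬(¬alarm) = False
            ¬alarm = True
      (¬key ∧ ¬alarm) ∧ ((armed ∨ key) ∧ ¬pump) = False
        ¬key ∧ ¬alarm = False
          ¬key = False
          ¬alarm = True
        (armed ∨ key) ∧ ¬pump = True
          armed ∨ key = True
          ¬pump = True
The formula evaluates to True.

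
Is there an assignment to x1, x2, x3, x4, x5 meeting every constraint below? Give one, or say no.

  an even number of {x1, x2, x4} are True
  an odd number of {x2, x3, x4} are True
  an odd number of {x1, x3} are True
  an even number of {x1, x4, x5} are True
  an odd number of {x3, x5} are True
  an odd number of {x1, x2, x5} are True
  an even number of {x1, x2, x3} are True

x1=T; x2=T; x3=F; x4=F; x5=T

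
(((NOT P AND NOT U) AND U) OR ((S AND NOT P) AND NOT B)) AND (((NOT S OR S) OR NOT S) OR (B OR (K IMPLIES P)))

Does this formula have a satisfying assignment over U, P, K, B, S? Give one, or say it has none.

U=T, P=F, K=T, B=F, S=T

  ((NOT P AND NOT U) AND U) OR ((S AND NOT P) AND NOT B) = True
    (NOT P AND NOT U) AND U = False
      NOT P AND NOT U = False
        NOT P = True
        NOT U = False
    (S AND NOT P) AND NOT B = True
      S AND NOT P = True
        NOT P = True
      NOT B = True
  ((NOT S OR S) OR NOT S) OR (B OR (K IMPLIES P)) = True
    (NOT S OR S) OR NOT S = True
      NOT S OR S = True
        NOT S = False
      NOT S = False
    B OR (K IMPLIES P) = False
      K IMPLIES P = False
Both conjuncts True, so the formula holds.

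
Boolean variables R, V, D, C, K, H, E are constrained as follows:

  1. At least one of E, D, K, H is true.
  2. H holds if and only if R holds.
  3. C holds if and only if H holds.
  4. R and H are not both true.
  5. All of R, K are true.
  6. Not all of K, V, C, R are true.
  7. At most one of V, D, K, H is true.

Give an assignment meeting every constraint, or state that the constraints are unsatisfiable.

No satisfying assignment exists.

Case R = True:
  (2) with R=T forces H = True.
  Constraint (4) is violated (R=T, H=T) — contradiction.
Case R = False:
  Constraint (5) is violated (R=F) — contradiction.
Both cases fail — unsatisfiable.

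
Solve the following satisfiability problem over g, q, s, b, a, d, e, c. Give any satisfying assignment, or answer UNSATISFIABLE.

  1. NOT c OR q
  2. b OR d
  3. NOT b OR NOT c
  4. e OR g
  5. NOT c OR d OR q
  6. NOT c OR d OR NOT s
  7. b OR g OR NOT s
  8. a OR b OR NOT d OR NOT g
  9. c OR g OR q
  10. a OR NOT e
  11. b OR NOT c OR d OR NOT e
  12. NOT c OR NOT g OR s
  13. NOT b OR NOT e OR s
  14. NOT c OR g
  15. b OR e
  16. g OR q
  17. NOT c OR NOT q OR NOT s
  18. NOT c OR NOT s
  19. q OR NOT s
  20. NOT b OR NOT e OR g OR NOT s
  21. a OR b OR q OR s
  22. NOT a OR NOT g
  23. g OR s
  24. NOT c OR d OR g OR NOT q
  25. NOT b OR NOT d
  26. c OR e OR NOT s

g = True; q = True; s = False; b = True; a = False; d = False; e = False; c = False

Set g = True.
  then (NOT a OR NOT g) forces a = False.
  then (a OR NOT e) forces e = False.
  then (b OR e) forces b = True.
  then (NOT b OR NOT d) forces d = False.
  then (NOT b OR NOT c) forces c = False.
  then (c OR e OR NOT s) forces s = False.
Set q = True.
All clauses satisfied.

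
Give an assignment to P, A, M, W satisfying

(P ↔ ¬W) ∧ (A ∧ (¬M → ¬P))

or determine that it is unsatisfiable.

P=T, A=T, M=T, W=F

  P ↔ ¬W = True
    ¬W = True
  A ∧ (¬M → ¬P) = True
    ¬M → ¬P = True
      ¬M = False
      ¬P = False
Both conjuncts True, so the formula holds.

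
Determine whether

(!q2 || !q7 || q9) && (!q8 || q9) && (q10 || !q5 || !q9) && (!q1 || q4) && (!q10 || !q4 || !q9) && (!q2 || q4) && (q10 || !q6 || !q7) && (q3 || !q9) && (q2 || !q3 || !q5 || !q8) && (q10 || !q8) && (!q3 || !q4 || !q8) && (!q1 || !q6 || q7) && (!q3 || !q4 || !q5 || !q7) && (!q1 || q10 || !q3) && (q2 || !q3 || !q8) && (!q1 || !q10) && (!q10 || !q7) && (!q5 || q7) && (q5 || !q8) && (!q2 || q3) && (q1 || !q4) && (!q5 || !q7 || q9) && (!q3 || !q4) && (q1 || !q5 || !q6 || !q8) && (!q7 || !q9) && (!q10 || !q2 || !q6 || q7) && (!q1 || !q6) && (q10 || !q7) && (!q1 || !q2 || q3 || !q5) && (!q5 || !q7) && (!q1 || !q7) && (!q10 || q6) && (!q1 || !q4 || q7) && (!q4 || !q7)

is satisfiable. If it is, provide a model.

Set q1 = False.
  then (q1 || !q4) forces q4 = False.
  then (!q2 || q4) forces q2 = False.
Set q3 = False.
  then (q3 || !q9) forces q9 = False.
  then (!q8 || q9) forces q8 = False.
Set q5 = False.
Set q6 = True.
Try q7 = True:
  (q10 || !q6 || !q7) forces q10 = True.
  clause (!q10 || !q7) is falsified — backtrack.
So q7 = False.
Set q10 = True.
All clauses satisfied.

q1 = False, q2 = False, q3 = False, q4 = False, q5 = False, q6 = True, q7 = False, q8 = False, q9 = False, q10 = True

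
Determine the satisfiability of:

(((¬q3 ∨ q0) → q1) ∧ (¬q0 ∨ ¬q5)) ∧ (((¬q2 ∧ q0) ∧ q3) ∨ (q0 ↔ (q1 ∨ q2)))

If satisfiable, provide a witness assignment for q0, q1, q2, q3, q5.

q0=T; q1=T; q2=T; q3=T; q5=F

  ((¬q3 ∨ q0) → q1) ∧ (¬q0 ∨ ¬q5) = True
    (¬q3 ∨ q0) → q1 = True
      ¬q3 ∨ q0 = True
        ¬q3 = False
    ¬q0 ∨ ¬q5 = True
      ¬q0 = False
      ¬q5 = True
  ((¬q2 ∧ q0) ∧ q3) ∨ (q0 ↔ (q1 ∨ q2)) = True
    (¬q2 ∧ q0) ∧ q3 = False
      ¬q2 ∧ q0 = False
        ¬q2 = False
    q0 ↔ (q1 ∨ q2) = True
      q1 ∨ q2 = True
Both conjuncts True, so the formula holds.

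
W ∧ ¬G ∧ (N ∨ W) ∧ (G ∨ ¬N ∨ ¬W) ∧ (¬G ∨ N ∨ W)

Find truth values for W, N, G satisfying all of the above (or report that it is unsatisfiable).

Unit clause (W) forces W = True.
Unit clause (¬G) forces G = False.
In (G ∨ ¬N ∨ ¬W) only ¬N is left, so N = False.
All clauses satisfied.

W = True, N = False, G = False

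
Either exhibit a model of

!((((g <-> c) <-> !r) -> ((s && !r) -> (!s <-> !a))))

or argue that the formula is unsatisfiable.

r=F, c=T, s=T, g=T, a=F

  !((((g <-> c) <-> !r) -> ((s && !r) -> (!s <-> !a)))) = True
    ((g <-> c) <-> !r) -> ((s && !r) -> (!s <-> !a)) = False
      (g <-> c) <-> !r = True
        g <-> c = True
        !r = True
      (s && !r) -> (!s <-> !a) = False
        s && !r = True
          !r = True
        !s <-> !a = False
          !s = False
          !a = True
The formula evaluates to True.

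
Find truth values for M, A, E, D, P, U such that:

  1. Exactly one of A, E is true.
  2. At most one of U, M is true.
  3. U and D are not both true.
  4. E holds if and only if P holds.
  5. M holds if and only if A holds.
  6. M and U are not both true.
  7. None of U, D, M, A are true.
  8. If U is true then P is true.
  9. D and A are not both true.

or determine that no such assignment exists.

M = False, A = False, E = True, D = False, P = True, U = False

  (1) {A, E}: 1 true — exactly one ✓
  (2) {U, M}: 0 true — at most one ✓
  (3) U=F, D=F — not both ✓
  (4) E=T, P=T — same ✓
  (5) M=F, A=F — same ✓
  (6) M=F, U=F — not both ✓
  (7) {U, D, M, A}: 0 true — none ✓
  (8) U=F ⇒ P: vacuous ✓
  (9) D=F, A=F — not both ✓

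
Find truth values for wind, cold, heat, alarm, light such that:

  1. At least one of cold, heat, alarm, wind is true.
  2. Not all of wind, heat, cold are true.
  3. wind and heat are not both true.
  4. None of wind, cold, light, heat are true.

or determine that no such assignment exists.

wind=F; cold=F; heat=F; alarm=T; light=F

  (1) {cold, heat, alarm, wind}: 1 true — at least one ✓
  (2) {wind, heat, cold}: 0/3 true — not all ✓
  (3) wind=F, heat=F — not both ✓
  (4) {wind, cold, light, heat}: 0 true — none ✓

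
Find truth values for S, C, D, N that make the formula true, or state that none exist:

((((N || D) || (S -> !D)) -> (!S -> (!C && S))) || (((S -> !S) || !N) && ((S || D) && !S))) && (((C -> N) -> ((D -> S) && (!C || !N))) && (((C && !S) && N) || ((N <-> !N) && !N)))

Case N = True: the formula simplifies to ((!S -> (!C && S)) || ((S -> !S) && ((S || D) && !S))) && (((D -> S) && !C) && (C && !S)).
  C = True: the conjunct !C is False.
  C = False: the conjunct C is False.
Case N = False: the conjunct ((C && !S) && N) || ((N <-> !N) && !N) becomes ((C && !S) && False) || (False && True) = False.
Both cases fail — unsatisfiable.

The formula is unsatisfiable.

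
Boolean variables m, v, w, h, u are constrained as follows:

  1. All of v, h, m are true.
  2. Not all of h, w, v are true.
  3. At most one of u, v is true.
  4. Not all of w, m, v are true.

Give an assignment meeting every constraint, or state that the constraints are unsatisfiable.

m=T, v=T, w=F, h=T, u=F

  (1) {v, h, m}: all 3 true ✓
  (2) {h, w, v}: 2/3 true — not all ✓
  (3) {u, v}: 1 true — at most one ✓
  (4) {w, m, v}: 2/3 true — not all ✓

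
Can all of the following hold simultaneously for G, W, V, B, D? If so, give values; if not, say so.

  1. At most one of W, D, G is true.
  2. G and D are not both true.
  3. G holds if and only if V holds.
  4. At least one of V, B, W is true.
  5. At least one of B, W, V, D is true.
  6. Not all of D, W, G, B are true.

G = True, W = False, V = True, B = True, D = False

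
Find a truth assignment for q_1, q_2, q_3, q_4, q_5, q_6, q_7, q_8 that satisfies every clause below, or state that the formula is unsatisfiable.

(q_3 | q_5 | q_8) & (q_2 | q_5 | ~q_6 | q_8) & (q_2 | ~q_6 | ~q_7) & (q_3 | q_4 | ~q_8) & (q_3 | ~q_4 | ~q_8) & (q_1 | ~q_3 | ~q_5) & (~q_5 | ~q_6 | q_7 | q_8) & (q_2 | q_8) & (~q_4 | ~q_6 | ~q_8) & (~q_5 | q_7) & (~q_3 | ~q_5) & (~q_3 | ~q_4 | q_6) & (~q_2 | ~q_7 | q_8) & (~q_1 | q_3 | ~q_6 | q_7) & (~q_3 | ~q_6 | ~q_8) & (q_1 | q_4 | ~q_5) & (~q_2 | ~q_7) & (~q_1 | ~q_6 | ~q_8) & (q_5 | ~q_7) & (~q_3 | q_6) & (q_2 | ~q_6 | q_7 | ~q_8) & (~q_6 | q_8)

Unsatisfiable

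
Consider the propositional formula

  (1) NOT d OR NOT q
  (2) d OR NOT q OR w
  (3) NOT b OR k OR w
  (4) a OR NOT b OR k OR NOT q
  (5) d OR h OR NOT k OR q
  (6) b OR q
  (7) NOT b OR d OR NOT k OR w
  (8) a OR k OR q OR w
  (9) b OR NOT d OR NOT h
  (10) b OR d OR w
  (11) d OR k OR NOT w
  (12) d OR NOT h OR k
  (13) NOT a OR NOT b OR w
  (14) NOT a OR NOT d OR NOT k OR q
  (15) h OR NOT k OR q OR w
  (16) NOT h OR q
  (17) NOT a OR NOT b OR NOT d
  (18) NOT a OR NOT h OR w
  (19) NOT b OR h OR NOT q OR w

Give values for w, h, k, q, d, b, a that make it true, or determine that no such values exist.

w = True, h = False, k = True, q = True, d = False, b = True, a = False

Set w = True.
Set h = False.
Set k = True.
Set q = True.
  then (NOT d OR NOT q) forces d = False.
Set b = True.
Set a = False.
All clauses satisfied.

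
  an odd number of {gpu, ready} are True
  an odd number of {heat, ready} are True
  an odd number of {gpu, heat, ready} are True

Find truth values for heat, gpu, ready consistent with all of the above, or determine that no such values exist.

heat: False; gpu: False; ready: True

{gpu, ready}: 1 true → odd ✓
{heat, ready}: 1 true → odd ✓
{gpu, heat, ready}: 1 true → odd ✓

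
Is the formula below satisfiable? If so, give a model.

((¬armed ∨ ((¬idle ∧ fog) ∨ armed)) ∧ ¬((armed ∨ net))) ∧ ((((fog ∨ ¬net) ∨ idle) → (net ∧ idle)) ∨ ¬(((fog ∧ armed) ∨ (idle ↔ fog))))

armed=F, idle=F, fog=T, net=F

  (¬armed ∨ ((¬idle ∧ fog) ∨ armed)) ∧ ¬((armed ∨ net)) = True
    ¬armed ∨ ((¬idle ∧ fog) ∨ armed) = True
      ¬armed = True
      (¬idle ∧ fog) ∨ armed = True
        ¬idle ∧ fog = True
          ¬idle = True
    ¬((armed ∨ net)) = True
      armed ∨ net = False
  (((fog ∨ ¬net) ∨ idle) → (net ∧ idle)) ∨ ¬(((fog ∧ armed) ∨ (idle ↔ fog))) = True
    ((fog ∨ ¬net) ∨ idle) → (net ∧ idle) = False
      (fog ∨ ¬net) ∨ idle = True
        fog ∨ ¬net = True
          ¬net = True
      net ∧ idle = False
    ¬(((fog ∧ armed) ∨ (idle ↔ fog))) = True
      (fog ∧ armed) ∨ (idle ↔ fog) = False
        fog ∧ armed = False
        idle ↔ fog = False
Both conjuncts True, so the formula holds.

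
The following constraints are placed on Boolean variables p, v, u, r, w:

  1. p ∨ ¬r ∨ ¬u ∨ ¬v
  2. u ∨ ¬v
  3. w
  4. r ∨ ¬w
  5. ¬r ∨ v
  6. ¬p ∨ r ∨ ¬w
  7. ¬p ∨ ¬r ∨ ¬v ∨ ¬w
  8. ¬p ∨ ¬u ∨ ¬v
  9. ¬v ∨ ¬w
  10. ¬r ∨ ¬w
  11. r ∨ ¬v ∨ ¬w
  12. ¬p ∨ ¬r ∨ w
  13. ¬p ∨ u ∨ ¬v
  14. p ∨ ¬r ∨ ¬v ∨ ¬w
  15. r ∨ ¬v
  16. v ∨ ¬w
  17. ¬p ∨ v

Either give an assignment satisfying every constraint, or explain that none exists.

Case w = True:
  (r ∨ ¬w) forces r = True.
  Clause (¬r ∨ ¬w) is falsified — contradiction.
Case w = False:
  Clause (w) is falsified — contradiction.
Both cases fail, so the formula is unsatisfiable.

Unsatisfiable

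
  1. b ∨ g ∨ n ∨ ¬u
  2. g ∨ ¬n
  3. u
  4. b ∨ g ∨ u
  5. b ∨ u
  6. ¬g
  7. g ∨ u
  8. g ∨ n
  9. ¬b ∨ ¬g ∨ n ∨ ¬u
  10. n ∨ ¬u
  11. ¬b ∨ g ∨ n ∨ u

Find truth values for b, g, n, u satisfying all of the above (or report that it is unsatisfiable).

The formula is unsatisfiable.

Case g = True:
  Clause (¬g) is falsified — contradiction.
Case g = False:
  (g ∨ ¬n) forces n = False.
  Clause (g ∨ n) is falsified — contradiction.
Both cases fail, so the formula is unsatisfiable.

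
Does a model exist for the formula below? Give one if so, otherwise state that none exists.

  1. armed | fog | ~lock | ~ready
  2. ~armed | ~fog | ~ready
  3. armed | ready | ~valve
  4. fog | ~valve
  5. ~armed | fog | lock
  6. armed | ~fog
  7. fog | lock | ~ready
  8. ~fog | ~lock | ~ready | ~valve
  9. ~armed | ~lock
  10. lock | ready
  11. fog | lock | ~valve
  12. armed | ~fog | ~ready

fog = False, lock = True, armed = False, ready = False, valve = False

Try fog = True:
  (armed | ~fog) forces armed = True.
  (~armed | ~fog | ~ready) forces ready = False.
  (~armed | ~lock) forces lock = False.
  clause (lock | ready) is falsified — backtrack.
So fog = False.
  then (fog | ~valve) forces valve = False.
Set lock = True.
  then (~armed | ~lock) forces armed = False.
  then (armed | fog | ~lock | ~ready) forces ready = False.
All clauses satisfied.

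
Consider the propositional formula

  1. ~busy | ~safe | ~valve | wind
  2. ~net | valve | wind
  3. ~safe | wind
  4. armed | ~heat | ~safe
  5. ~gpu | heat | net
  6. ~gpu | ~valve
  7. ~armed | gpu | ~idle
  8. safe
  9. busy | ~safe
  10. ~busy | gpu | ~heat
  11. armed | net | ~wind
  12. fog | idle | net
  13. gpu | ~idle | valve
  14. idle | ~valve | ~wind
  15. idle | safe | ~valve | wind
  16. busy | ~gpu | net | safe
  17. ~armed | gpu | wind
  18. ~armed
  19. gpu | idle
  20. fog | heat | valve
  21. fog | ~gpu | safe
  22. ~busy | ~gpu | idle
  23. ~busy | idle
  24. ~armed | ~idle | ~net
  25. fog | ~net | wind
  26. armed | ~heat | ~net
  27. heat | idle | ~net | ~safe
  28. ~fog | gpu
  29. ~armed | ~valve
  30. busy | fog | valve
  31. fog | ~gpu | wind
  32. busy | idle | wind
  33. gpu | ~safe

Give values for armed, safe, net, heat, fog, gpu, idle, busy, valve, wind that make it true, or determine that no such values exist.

armed=F; safe=T; net=T; heat=F; fog=T; gpu=T; idle=T; busy=T; valve=F; wind=T

Unit clause (safe) forces safe = True.
In (busy | ~safe) only busy is left, so busy = True.
Unit clause (~armed) forces armed = False.
In (~busy | idle) only idle is left, so idle = True.
In (gpu | ~safe) only gpu is left, so gpu = True.
In (~safe | wind) only wind is left, so wind = True.
In (armed | ~heat | ~safe) only ~heat is left, so heat = False.
In (~gpu | heat | net) only net is left, so net = True.
In (~gpu | ~valve) only ~valve is left, so valve = False.
In (fog | heat | valve) only fog is left, so fog = True.
All clauses satisfied.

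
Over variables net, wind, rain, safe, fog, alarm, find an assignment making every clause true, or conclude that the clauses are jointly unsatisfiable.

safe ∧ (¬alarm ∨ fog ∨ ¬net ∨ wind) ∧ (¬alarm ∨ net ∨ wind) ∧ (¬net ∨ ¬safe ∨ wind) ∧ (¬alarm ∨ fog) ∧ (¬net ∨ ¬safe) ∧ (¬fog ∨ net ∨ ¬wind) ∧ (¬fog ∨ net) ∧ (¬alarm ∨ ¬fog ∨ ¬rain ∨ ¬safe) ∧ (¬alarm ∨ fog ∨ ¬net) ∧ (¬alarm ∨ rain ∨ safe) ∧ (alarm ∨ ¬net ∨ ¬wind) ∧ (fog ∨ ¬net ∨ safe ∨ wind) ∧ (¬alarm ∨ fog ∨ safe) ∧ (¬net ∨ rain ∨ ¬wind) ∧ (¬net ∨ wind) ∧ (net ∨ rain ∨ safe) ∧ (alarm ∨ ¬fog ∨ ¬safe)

Unit clause (safe) forces safe = True.
In (¬net ∨ ¬safe) only ¬net is left, so net = False.
In (¬fog ∨ net) only ¬fog is left, so fog = False.
In (¬alarm ∨ fog) only ¬alarm is left, so alarm = False.
Set wind = True.
Set rain = True.
All clauses satisfied.

net=F; wind=T; rain=T; safe=T; fog=F; alarm=F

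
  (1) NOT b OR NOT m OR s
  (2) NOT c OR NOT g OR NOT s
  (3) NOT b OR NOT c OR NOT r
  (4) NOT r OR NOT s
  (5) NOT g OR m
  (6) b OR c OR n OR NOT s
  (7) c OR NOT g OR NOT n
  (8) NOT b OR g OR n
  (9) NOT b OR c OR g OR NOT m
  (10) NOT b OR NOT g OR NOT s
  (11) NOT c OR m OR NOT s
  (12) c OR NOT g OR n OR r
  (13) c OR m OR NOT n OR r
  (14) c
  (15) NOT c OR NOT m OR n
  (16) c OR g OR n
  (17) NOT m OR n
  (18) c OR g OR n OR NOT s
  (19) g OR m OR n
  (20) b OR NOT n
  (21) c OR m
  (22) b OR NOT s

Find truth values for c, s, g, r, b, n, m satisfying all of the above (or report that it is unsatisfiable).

c = True; s = True; g = False; r = False; b = True; n = True; m = True

Unit clause (c) forces c = True.
Set s = True.
  then (NOT c OR NOT g OR NOT s) forces g = False.
  then (NOT r OR NOT s) forces r = False.
  then (NOT c OR m OR NOT s) forces m = True.
  then (NOT c OR NOT m OR n) forces n = True.
  then (b OR NOT n) forces b = True.
All clauses satisfied.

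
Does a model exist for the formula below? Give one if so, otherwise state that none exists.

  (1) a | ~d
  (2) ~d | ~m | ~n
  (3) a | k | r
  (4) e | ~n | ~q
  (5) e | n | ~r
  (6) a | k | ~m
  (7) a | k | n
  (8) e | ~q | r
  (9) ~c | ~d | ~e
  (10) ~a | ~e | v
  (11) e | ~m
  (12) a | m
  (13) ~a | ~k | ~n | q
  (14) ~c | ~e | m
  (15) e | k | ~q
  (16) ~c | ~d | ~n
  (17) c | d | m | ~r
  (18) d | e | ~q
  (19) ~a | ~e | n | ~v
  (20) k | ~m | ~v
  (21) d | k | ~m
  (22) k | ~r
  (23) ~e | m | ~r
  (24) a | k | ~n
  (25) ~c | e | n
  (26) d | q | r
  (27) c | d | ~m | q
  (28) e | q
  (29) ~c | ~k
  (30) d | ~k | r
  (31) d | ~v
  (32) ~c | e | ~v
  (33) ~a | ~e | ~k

Set m = True.
  then (e | ~m) forces e = True.
Try a = True:
  (~a | ~e | v) forces v = True.
  (~a | ~e | n | ~v) forces n = True.
  (~d | ~m | ~n) forces d = False.
  clause (d | ~v) is falsified — backtrack.
So a = False.
  then (a | ~d) forces d = False.
  then (a | k | ~m) forces k = True.
  then (~c | ~k) forces c = False.
  then (d | ~k | r) forces r = True.
  then (d | ~v) forces v = False.
  then (c | d | ~m | q) forces q = True.
Set n = False.
All clauses satisfied.

m=T; a=F; r=T; c=F; q=T; n=F; v=F; e=T; k=T; d=F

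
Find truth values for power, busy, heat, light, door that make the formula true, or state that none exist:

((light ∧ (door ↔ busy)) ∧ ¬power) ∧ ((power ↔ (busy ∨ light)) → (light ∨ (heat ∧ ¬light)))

power: False, busy: False, heat: True, light: True, door: False

  (light ∧ (door ↔ busy)) ∧ ¬power = True
    light ∧ (door ↔ busy) = True
      door ↔ busy = True
    ¬power = True
  (power ↔ (busy ∨ light)) → (light ∨ (heat ∧ ¬light)) = True
    power ↔ (busy ∨ light) = False
      busy ∨ light = True
    light ∨ (heat ∧ ¬light) = True
      heat ∧ ¬light = False
        ¬light = False
Both conjuncts True, so the formula holds.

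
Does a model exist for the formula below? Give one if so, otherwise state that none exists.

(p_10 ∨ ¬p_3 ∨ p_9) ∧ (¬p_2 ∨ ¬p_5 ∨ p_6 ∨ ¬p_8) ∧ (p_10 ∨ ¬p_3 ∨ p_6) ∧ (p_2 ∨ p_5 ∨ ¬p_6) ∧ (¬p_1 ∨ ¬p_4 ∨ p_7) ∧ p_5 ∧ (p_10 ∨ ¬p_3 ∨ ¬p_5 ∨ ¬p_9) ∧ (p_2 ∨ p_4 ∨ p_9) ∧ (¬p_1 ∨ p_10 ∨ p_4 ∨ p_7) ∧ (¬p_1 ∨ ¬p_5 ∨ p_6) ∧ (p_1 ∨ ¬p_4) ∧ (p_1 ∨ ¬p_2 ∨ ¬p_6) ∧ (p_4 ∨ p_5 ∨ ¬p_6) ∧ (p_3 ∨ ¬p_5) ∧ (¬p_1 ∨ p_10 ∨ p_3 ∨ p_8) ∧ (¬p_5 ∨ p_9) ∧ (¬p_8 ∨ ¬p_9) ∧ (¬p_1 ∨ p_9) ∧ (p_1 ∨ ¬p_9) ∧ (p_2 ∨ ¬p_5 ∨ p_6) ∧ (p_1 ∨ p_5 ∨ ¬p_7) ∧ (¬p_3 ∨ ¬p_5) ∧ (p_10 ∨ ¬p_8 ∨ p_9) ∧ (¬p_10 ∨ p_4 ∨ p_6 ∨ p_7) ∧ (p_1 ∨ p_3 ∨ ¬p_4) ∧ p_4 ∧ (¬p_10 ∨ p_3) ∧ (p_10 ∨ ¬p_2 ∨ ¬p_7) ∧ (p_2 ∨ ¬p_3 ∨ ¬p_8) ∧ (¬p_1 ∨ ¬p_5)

Unsatisfiable — no assignment works.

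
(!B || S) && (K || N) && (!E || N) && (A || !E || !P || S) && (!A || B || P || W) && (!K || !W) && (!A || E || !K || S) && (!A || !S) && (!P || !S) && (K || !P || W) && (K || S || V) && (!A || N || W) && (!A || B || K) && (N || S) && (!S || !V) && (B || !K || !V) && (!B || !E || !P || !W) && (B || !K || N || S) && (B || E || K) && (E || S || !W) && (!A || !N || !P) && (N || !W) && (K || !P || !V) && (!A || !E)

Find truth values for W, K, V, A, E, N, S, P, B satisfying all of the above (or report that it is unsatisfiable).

W=F, K=T, V=F, A=F, E=F, N=F, S=T, P=F, B=F

Set W = False.
Set K = True.
Set V = False.
Set A = False.
Set E = False.
Set N = False.
  then (N || S) forces S = True.
  then (!P || !S) forces P = False.
Set B = False.
All clauses satisfied.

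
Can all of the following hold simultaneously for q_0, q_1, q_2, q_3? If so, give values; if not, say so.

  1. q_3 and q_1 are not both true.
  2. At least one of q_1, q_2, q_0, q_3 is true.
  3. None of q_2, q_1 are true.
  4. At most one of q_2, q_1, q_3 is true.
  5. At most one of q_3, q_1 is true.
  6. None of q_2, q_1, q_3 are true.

q_0=T, q_1=F, q_2=F, q_3=F

  (1) q_3=F, q_1=F — not both ✓
  (2) {q_1, q_2, q_0, q_3}: 1 true — at least one ✓
  (3) {q_2, q_1}: 0 true — none ✓
  (4) {q_2, q_1, q_3}: 0 true — at most one ✓
  (5) {q_3, q_1}: 0 true — at most one ✓
  (6) {q_2, q_1, q_3}: 0 true — none ✓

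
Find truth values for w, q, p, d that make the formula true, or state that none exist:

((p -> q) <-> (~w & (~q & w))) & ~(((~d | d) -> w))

w=F, q=F, p=T, d=F

  (p -> q) <-> (~w & (~q & w)) = True
    p -> q = False
    ~w & (~q & w) = False
      ~w = True
      ~q & w = False
        ~q = True
  ~(((~d | d) -> w)) = True
    (~d | d) -> w = False
      ~d | d = True
        ~d = True
Both conjuncts True, so the formula holds.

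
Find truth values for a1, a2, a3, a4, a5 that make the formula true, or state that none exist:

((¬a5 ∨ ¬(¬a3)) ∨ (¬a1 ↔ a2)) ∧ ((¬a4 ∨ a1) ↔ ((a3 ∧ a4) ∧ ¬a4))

a1: False, a2: False, a3: True, a4: True, a5: False

  (¬a5 ∨ ¬(¬a3)) ∨ (¬a1 ↔ a2) = True
    ¬a5 ∨ ¬(¬a3) = True
      ¬a5 = True
      ¬(¬a3) = True
        ¬a3 = False
    ¬a1 ↔ a2 = False
      ¬a1 = True
  (¬a4 ∨ a1) ↔ ((a3 ∧ a4) ∧ ¬a4) = True
    ¬a4 ∨ a1 = False
      ¬a4 = False
    (a3 ∧ a4) ∧ ¬a4 = False
      a3 ∧ a4 = True
      ¬a4 = False
Both conjuncts True, so the formula holds.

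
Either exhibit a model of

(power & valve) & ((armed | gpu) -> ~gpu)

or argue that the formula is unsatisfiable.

power = True, valve = True, armed = False, gpu = False

  power & valve = True
  (armed | gpu) -> ~gpu = True
    armed | gpu = False
    ~gpu = True
Both conjuncts True, so the formula holds.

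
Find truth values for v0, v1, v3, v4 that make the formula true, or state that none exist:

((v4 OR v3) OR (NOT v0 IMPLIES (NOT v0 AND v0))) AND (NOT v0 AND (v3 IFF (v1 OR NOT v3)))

v0 = False, v1 = True, v3 = True, v4 = False

  (v4 OR v3) OR (NOT v0 IMPLIES (NOT v0 AND v0)) = True
    v4 OR v3 = True
    NOT v0 IMPLIES (NOT v0 AND v0) = False
      NOT v0 = True
      NOT v0 AND v0 = False
        NOT v0 = True
  NOT v0 AND (v3 IFF (v1 OR NOT v3)) = True
    NOT v0 = True
    v3 IFF (v1 OR NOT v3) = True
      v1 OR NOT v3 = True
        NOT v3 = False
Both conjuncts True, so the formula holds.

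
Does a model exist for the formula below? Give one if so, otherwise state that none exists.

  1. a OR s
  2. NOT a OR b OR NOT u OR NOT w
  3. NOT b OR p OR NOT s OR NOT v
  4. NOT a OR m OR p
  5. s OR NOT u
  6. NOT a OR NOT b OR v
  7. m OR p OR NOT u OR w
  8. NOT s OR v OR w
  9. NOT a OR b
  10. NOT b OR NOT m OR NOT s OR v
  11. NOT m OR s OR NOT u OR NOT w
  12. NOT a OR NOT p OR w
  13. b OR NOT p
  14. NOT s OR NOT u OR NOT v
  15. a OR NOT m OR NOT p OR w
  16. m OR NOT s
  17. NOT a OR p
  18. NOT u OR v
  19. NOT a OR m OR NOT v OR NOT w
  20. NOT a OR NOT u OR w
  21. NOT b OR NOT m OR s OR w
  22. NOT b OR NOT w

s: True, v: True, a: False, p: False, w: False, u: False, m: True, b: False

Set s = True.
  then (m OR NOT s) forces m = True.
Set v = True.
  then (NOT s OR NOT u OR NOT v) forces u = False.
Try a = True:
  (NOT a OR b) forces b = True.
  (NOT b OR p OR NOT s OR NOT v) forces p = True.
  (NOT a OR NOT p OR w) forces w = True.
  clause (NOT b OR NOT w) is falsified — backtrack.
So a = False.
Set p = False.
  then (NOT b OR p OR NOT s OR NOT v) forces b = False.
Set w = False.
All clauses satisfied.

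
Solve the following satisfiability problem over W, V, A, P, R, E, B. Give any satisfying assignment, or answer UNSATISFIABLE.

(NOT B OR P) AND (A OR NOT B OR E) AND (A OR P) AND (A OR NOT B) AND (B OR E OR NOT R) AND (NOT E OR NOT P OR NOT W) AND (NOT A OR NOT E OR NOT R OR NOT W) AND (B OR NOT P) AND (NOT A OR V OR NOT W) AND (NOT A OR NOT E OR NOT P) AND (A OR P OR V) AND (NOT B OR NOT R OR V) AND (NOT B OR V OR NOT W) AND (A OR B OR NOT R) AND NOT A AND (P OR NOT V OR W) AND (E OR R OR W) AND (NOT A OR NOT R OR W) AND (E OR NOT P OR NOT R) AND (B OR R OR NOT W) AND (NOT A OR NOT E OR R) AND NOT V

Unsatisfiable — no assignment works.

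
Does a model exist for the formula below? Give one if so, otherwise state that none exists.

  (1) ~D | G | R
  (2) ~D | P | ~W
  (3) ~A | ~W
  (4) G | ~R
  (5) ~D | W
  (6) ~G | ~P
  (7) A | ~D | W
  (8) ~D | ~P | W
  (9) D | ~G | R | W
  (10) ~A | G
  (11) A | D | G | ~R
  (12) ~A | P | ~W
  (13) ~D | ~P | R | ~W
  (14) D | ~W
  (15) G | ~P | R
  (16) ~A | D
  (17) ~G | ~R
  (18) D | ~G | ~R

Set D = False.
  then (D | ~W) forces W = False.
  then (~A | D) forces A = False.
Try G = True:
  (~G | ~P) forces P = False.
  (D | ~G | R | W) forces R = True.
  clause (~G | ~R) is falsified — backtrack.
So G = False.
  then (G | ~R) forces R = False.
  then (G | ~P | R) forces P = False.
All clauses satisfied.

D=F, G=F, R=F, P=F, A=F, W=F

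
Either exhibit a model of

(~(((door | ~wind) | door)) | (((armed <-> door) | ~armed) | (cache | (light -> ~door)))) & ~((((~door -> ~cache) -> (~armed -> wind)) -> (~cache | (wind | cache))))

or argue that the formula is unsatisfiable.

Unsatisfiable

The conjunct ~((((~door -> ~cache) -> (~armed -> wind)) -> (~cache | (wind | cache)))) is unsatisfiable on its own:
  cache = True: this becomes ~(((door -> (~armed -> wind)) -> True)) = False.
  cache = False: this becomes ~(((~armed -> wind) -> True)) = False.
So the whole conjunction is unsatisfiable.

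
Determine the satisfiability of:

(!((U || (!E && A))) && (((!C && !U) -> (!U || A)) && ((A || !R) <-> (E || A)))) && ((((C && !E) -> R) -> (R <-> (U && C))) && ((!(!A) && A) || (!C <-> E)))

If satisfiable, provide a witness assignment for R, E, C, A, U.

R = False, E = True, C = True, A = True, U = False

  !((U || (!E && A))) && (((!C && !U) -> (!U || A)) && ((A || !R) <-> (E || A))) = True
    !((U || (!E && A))) = True
      U || (!E && A) = False
        !E && A = False
          !E = False
    ((!C && !U) -> (!U || A)) && ((A || !R) <-> (E || A)) = True
      (!C && !U) -> (!U || A) = True
        !C && !U = False
          !C = False
          !U = True
        !U || A = True
          !U = True
      (A || !R) <-> (E || A) = True
        A || !R = True
          !R = True
        E || A = True
  (((C && !E) -> R) -> (R <-> (U && C))) && ((!(!A) && A) || (!C <-> E)) = True
    ((C && !E) -> R) -> (R <-> (U && C)) = True
      (C && !E) -> R = True
        C && !E = False
          !E = False
      R <-> (U && C) = True
        U && C = False
    (!(!A) && A) || (!C <-> E) = True
      !(!A) && A = True
        !(!A) = True
          !A = False
      !C <-> E = False
        !C = False
Both conjuncts True, so the formula holds.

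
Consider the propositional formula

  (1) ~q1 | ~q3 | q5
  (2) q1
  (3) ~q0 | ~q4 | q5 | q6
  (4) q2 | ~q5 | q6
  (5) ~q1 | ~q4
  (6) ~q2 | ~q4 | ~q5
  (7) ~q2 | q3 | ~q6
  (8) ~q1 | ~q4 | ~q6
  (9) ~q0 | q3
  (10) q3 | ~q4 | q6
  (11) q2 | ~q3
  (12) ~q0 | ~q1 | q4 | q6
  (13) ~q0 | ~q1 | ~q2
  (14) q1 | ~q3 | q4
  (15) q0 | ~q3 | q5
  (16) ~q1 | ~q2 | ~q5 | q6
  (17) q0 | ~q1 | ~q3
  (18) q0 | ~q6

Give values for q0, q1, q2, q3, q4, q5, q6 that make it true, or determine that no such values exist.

q0: False, q1: True, q2: True, q3: False, q4: False, q5: False, q6: False

Unit clause (q1) forces q1 = True.
In (~q1 | ~q4) only ~q4 is left, so q4 = False.
Try q0 = True:
  (~q0 | q3) forces q3 = True.
  (~q1 | ~q3 | q5) forces q5 = True.
  (q2 | ~q3) forces q2 = True.
  clause (~q0 | ~q1 | ~q2) is falsified — backtrack.
So q0 = False.
  then (q0 | ~q1 | ~q3) forces q3 = False.
  then (q0 | ~q6) forces q6 = False.
Set q2 = True.
  then (~q1 | ~q2 | ~q5 | q6) forces q5 = False.
All clauses satisfied.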